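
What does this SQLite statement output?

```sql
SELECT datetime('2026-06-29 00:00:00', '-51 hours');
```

2026-06-26 21:00:00

-51 hours from 2026-06-29 00:00:00 is 2026-06-26 21:00:00 (crosses midnight).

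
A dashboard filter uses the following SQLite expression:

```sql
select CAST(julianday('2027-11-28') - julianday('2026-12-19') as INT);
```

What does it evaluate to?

12 days remain in December 2026 after the 19th (31 − 19).
Full months from January 2027 through October 2027 contribute their day counts.
Then 28 days into November 2027.
Total: 12 + 31 + 28 + 31 + 30 + 31 + 30 + 31 + 31 + 30 + 31 + 28 = 344.

344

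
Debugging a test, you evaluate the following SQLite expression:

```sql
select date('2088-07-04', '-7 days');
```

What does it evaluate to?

2088-06-27

Going back 4 days from 2088-07-04 reaches 2088-06-30 (last day of June, 30 days).
Going back 3 days within June lands on 2088-06-27.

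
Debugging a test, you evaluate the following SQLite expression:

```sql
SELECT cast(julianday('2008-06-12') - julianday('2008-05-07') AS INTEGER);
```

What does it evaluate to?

36

24 days remain in May 2008 after the 7th (31 − 7).
Then 12 days into June 2008.
Total: 24 + 12 = 36.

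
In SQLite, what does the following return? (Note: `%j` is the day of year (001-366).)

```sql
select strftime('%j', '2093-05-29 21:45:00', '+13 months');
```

180

First apply '+13 months': 2093-05-29 21:45:00 → 2094-06-29 21:45:00.
Day-of-year for 2094-06-29: days since 2094-01-01 inclusive = 180, zero-padded to 180.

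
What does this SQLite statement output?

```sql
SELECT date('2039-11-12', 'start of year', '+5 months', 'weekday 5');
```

2039-06-03

`start of year` rewinds 2039-11-12 to 2039-01-01.
Adding +5 months to 2039-01-01 gives 2039-06-01.
`weekday 5` advances to the next Friday; 2039-06-01 is a Wednesday, so it moves forward to 2039-06-03.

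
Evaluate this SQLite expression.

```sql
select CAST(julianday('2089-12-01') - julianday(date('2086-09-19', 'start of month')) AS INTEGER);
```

`start of month` rewinds 2086-09-19 to 2086-09-01.
29 days remain in September 2086 after the 1st (30 − 1).
Full months from October 2086 through November 2089 contribute their day counts.
Then 1 day into December 2089.
Total: 29 + 31 + 30 + 31 + 31 + 28 + 31 + 30 + 31 + 30 + 31 + 31 + 30 + 31 + 30 + 31 + 31 + 29 + 31 + 30 + 31 + 30 + 31 + 31 + 30 + 31 + 30 + 31 + 31 + 28 + 31 + 30 + 31 + 30 + 31 + 31 + 30 + 31 + 30 + 1 = 1187.

1187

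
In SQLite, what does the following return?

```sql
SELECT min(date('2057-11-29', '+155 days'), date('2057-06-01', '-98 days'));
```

2057-02-23

date('2057-11-29', '+155 days') → 2058-05-03.
date('2057-06-01', '-98 days') → 2057-02-23.
Earlier of the two is 2057-02-23.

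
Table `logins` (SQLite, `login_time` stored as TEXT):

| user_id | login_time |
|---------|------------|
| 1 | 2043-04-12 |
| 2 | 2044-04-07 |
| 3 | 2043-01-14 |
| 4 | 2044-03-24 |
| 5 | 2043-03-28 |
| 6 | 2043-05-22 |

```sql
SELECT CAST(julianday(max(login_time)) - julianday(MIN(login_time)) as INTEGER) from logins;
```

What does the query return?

449

MIN = 2043-01-14, MAX = 2044-04-07.
17 days remain in January 2043 after the 14th (31 − 14).
Full months from February 2043 through March 2044 contribute their day counts.
Then 7 days into April 2044.
Total: 17 + 28 + 31 + 30 + 31 + 30 + 31 + 31 + 30 + 31 + 30 + 31 + 31 + 29 + 31 + 7 = 449.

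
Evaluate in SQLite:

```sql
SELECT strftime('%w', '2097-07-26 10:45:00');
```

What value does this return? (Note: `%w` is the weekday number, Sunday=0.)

5

2097-07-26 is a Friday; with Sunday=0 that is 5.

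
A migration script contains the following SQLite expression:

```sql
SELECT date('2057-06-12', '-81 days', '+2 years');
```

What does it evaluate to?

2059-03-23

Applying '-81 days' to 2057-06-12: counting 81 days back gives 2057-03-23.
Adding +2 years to 2057-03-23 gives 2059-03-23.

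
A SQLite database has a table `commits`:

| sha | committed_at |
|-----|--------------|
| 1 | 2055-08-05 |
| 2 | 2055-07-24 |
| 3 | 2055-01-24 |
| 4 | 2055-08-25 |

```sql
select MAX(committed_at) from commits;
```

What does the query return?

2055-08-25

MAX over {2055-01-24, 2055-07-24, 2055-08-05, 2055-08-25}.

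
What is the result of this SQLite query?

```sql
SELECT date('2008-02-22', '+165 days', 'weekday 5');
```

Applying '+165 days' to 2008-02-22: counting 165 days forward gives 2008-08-05.
`weekday 5` advances to the next Friday; 2008-08-05 is a Tuesday, so it moves forward to 2008-08-08.

2008-08-08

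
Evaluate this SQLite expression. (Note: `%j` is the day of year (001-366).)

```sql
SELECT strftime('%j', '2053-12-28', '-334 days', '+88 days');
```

First apply '-334 days', '+88 days': 2053-12-28 → 2053-04-26.
Day-of-year for 2053-04-26: days since 2053-01-01 inclusive = 116, zero-padded to 116.

116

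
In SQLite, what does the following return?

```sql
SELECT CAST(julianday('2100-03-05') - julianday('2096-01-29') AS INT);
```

1496

2 days remain in January 2096 after the 29th (31 − 29).
Full months from February 2096 through February 2100 contribute their day counts.
Then 5 days into March 2100.
Total: 2 + 29 + 31 + 30 + 31 + 30 + 31 + 31 + 30 + 31 + 30 + 31 + 31 + 28 + 31 + 30 + 31 + 30 + 31 + 31 + 30 + 31 + 30 + 31 + 31 + 28 + 31 + 30 + 31 + 30 + 31 + 31 + 30 + 31 + 30 + 31 + 31 + 28 + 31 + 30 + 31 + 30 + 31 + 31 + 30 + 31 + 30 + 31 + 31 + 28 + 5 = 1496.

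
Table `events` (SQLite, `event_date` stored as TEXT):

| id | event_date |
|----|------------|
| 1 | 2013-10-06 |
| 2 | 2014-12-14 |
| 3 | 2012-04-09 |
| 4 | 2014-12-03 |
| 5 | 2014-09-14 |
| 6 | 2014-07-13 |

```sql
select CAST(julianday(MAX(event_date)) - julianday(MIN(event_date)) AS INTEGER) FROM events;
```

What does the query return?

979

MIN = 2012-04-09, MAX = 2014-12-14.
21 days remain in April 2012 after the 9th (30 − 9).
Full months from May 2012 through November 2014 contribute their day counts.
Then 14 days into December 2014.
Total: 21 + 31 + 30 + 31 + 31 + 30 + 31 + 30 + 31 + 31 + 28 + 31 + 30 + 31 + 30 + 31 + 31 + 30 + 31 + 30 + 31 + 31 + 28 + 31 + 30 + 31 + 30 + 31 + 31 + 30 + 31 + 30 + 14 = 979.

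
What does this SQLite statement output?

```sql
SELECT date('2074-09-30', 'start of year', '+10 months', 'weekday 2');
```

2074-11-06

`start of year` rewinds 2074-09-30 to 2074-01-01.
Adding +10 months to 2074-01-01 gives 2074-11-01.
`weekday 2` advances to the next Tuesday; 2074-11-01 is a Thursday, so it moves forward to 2074-11-06.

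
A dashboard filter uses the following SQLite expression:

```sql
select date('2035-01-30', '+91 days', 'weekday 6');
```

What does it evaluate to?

Applying '+91 days' to 2035-01-30: counting 91 days forward gives 2035-05-01.
`weekday 6` advances to the next Saturday; 2035-05-01 is a Tuesday, so it moves forward to 2035-05-05.

2035-05-05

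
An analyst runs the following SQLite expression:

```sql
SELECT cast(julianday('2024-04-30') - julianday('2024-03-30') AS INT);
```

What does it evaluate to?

31

1 day remains in March 2024 after the 30th (31 − 30).
Then 30 days into April 2024.
Total: 1 + 30 = 31.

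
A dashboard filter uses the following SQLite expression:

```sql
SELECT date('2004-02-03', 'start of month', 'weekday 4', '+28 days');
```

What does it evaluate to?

`start of month` rewinds 2004-02-03 to 2004-02-01.
`weekday 4` advances to the next Thursday; 2004-02-01 is a Sunday, so it moves forward to 2004-02-05.
February 2004 has 29 days; 24 remain after the 5th, so 25 days reach 2004-03-01.
Advancing 3 more days within March lands on 2004-03-04.

2004-03-04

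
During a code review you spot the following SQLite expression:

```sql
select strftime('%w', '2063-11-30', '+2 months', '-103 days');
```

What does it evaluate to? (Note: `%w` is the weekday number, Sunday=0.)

5

First apply '+2 months', '-103 days': 2063-11-30 → 2063-10-19.
2063-10-19 is a Friday; with Sunday=0 that is 5.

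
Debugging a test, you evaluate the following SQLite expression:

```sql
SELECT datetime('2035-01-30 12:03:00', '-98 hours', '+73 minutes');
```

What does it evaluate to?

-98 hours from 2035-01-30 12:03:00 is 2035-01-26 10:03:00 (crosses midnight).
73 minutes = 1h 13m; +73 minutes from 2035-01-26 10:03:00 is 2035-01-26 11:16:00.

2035-01-26 11:16:00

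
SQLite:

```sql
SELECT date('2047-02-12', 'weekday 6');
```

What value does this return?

2047-02-16

`weekday 6` advances to the next Saturday; 2047-02-12 is a Tuesday, so it moves forward to 2047-02-16.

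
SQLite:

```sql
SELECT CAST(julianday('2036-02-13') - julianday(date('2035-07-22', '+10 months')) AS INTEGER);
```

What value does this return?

Adding +10 months to 2035-07-22 gives 2036-05-22.
16 days remain in February 2036 after the 13th (29 − 13).
March 2036: 31 days.
April 2036: 30 days.
Then 22 days into May 2036.
Total: 16 + 31 + 30 + 22 = 99.
The subtraction is earlier − later, so the result is −99 → -99.

-99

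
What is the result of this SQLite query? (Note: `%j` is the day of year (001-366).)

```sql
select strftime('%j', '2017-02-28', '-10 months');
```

First apply '-10 months': 2017-02-28 → 2016-04-28.
Day-of-year for 2016-04-28: days since 2016-01-01 inclusive = 119, zero-padded to 119.

119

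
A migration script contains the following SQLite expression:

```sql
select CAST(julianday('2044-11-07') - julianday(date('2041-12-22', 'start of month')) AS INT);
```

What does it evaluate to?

1072

`start of month` rewinds 2041-12-22 to 2041-12-01.
30 days remain in December 2041 after the 1st (31 − 1).
Full months from January 2042 through October 2044 contribute their day counts.
Then 7 days into November 2044.
Total: 30 + 31 + 28 + 31 + 30 + 31 + 30 + 31 + 31 + 30 + 31 + 30 + 31 + 31 + 28 + 31 + 30 + 31 + 30 + 31 + 31 + 30 + 31 + 30 + 31 + 31 + 29 + 31 + 30 + 31 + 30 + 31 + 31 + 30 + 31 + 7 = 1072.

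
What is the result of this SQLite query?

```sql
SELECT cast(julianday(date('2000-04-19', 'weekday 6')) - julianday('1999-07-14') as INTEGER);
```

283

`weekday 6` advances to the next Saturday; 2000-04-19 is a Wednesday, so it moves forward to 2000-04-22.
17 days remain in July 1999 after the 14th (31 − 14).
Full months from August 1999 through March 2000 contribute their day counts.
Then 22 days into April 2000.
Total: 17 + 31 + 30 + 31 + 30 + 31 + 31 + 29 + 31 + 22 = 283.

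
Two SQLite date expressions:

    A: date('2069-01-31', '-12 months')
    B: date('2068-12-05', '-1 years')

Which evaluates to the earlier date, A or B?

B

A = 2068-01-31.
B = 2067-12-05.
B is earlier.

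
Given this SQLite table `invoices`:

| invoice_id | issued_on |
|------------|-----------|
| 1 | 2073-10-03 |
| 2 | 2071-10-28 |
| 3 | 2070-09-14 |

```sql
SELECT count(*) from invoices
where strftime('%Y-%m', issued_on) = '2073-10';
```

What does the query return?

1

Rows with year-month 2073-10: 2073-10-03 → 1.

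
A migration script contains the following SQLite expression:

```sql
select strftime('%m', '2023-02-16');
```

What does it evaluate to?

02

`%m` extracts the 2-digit month (01-12): 02.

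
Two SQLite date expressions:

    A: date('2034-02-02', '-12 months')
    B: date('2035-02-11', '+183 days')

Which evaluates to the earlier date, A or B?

A = 2033-02-02.
B = 2035-08-13.
A is earlier.

A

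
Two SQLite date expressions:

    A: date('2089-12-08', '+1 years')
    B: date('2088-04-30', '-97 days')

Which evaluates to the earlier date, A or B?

B

A = 2090-12-08.
B = 2088-01-24.
B is earlier.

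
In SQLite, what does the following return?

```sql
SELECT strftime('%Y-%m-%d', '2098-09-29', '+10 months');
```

First apply '+10 months': 2098-09-29 → 2099-07-29.
`%Y-%m-%d` extracts the ISO date: 2099-07-29.

2099-07-29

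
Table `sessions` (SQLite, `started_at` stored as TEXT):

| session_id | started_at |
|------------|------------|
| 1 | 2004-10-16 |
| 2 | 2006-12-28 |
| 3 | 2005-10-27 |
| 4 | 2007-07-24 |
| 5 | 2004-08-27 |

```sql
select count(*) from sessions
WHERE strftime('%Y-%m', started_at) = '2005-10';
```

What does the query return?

1

Rows with year-month 2005-10: 2005-10-27 → 1.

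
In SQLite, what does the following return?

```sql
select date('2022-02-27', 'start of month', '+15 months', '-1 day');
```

2023-04-30

`start of month` rewinds 2022-02-27 to 2022-02-01.
Adding +15 months to 2022-02-01 gives 2023-05-01.
Going back 1 day from 2023-05-01 reaches 2023-04-30 (last day of April, 30 days).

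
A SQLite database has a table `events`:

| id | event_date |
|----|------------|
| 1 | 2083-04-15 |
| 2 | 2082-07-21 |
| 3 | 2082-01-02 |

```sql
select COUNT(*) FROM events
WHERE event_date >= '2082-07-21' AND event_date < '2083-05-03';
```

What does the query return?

2

Rows in [2082-07-21, 2083-05-03): 2083-04-15, 2082-07-21 → 2 rows.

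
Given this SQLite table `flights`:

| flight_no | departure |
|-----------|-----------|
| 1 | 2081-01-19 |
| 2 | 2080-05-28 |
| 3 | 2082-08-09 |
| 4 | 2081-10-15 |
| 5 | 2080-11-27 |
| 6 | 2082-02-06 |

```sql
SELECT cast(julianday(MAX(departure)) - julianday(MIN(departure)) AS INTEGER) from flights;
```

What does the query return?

MIN = 2080-05-28, MAX = 2082-08-09.
3 days remain in May 2080 after the 28th (31 − 28).
Full months from June 2080 through July 2082 contribute their day counts.
Then 9 days into August 2082.
Total: 3 + 30 + 31 + 31 + 30 + 31 + 30 + 31 + 31 + 28 + 31 + 30 + 31 + 30 + 31 + 31 + 30 + 31 + 30 + 31 + 31 + 28 + 31 + 30 + 31 + 30 + 31 + 9 = 803.

803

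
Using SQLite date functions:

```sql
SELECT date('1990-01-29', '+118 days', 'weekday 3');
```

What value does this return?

Applying '+118 days' to 1990-01-29: counting 118 days forward gives 1990-05-27.
`weekday 3` advances to the next Wednesday; 1990-05-27 is a Sunday, so it moves forward to 1990-05-30.

1990-05-30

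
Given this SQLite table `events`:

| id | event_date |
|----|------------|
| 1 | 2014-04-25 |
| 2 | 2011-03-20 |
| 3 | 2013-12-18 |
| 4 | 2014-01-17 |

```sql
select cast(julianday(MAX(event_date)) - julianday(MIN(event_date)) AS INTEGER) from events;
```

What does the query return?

MIN = 2011-03-20, MAX = 2014-04-25.
11 days remain in March 2011 after the 20th (31 − 20).
Full months from April 2011 through March 2014 contribute their day counts.
Then 25 days into April 2014.
Total: 11 + 30 + 31 + 30 + 31 + 31 + 30 + 31 + 30 + 31 + 31 + 29 + 31 + 30 + 31 + 30 + 31 + 31 + 30 + 31 + 30 + 31 + 31 + 28 + 31 + 30 + 31 + 30 + 31 + 31 + 30 + 31 + 30 + 31 + 31 + 28 + 31 + 25 = 1132.

1132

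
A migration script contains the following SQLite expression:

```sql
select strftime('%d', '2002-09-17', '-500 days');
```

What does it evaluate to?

05

First apply '-500 days': 2002-09-17 → 2001-05-05.
`%d` extracts the 2-digit day of month: 05.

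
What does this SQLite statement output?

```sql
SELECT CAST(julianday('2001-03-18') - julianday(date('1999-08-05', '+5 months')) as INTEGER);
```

438

Adding +5 months to 1999-08-05 gives 2000-01-05.
26 days remain in January 2000 after the 5th (31 − 5).
Full months from February 2000 through February 2001 contribute their day counts.
Then 18 days into March 2001.
Total: 26 + 29 + 31 + 30 + 31 + 30 + 31 + 31 + 30 + 31 + 30 + 31 + 31 + 28 + 18 = 438.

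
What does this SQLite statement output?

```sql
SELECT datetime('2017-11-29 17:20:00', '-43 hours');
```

2017-11-27 22:20:00

-43 hours from 2017-11-29 17:20:00 is 2017-11-27 22:20:00 (crosses midnight).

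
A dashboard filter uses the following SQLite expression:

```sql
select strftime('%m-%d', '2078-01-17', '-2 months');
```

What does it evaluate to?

11-17

First apply '-2 months': 2078-01-17 → 2077-11-17.
`%m-%d` extracts the month-day: 11-17.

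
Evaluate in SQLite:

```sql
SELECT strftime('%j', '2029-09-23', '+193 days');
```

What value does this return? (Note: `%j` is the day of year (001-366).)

First apply '+193 days': 2029-09-23 → 2030-04-04.
Day-of-year for 2030-04-04: days since 2030-01-01 inclusive = 94, zero-padded to 094.

094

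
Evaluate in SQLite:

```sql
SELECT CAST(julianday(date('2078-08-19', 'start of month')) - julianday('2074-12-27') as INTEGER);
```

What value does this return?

`start of month` rewinds 2078-08-19 to 2078-08-01.
4 days remain in December 2074 after the 27th (31 − 27).
Full months from January 2075 through July 2078 contribute their day counts.
Then 1 day into August 2078.
Total: 4 + 31 + 28 + 31 + 30 + 31 + 30 + 31 + 31 + 30 + 31 + 30 + 31 + 31 + 29 + 31 + 30 + 31 + 30 + 31 + 31 + 30 + 31 + 30 + 31 + 31 + 28 + 31 + 30 + 31 + 30 + 31 + 31 + 30 + 31 + 30 + 31 + 31 + 28 + 31 + 30 + 31 + 30 + 31 + 1 = 1313.

1313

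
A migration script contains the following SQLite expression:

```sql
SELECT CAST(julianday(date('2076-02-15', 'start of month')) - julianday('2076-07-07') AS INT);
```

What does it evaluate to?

`start of month` rewinds 2076-02-15 to 2076-02-01.
28 days remain in February 2076 after the 1st (29 − 1).
March 2076: 31 days.
April 2076: 30 days.
May 2076: 31 days.
June 2076: 30 days.
Then 7 days into July 2076.
Total: 28 + 31 + 30 + 31 + 30 + 7 = 157.
The subtraction is earlier − later, so the result is −157 → -157.

-157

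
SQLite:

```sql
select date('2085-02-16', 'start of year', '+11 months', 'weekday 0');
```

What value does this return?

`start of year` rewinds 2085-02-16 to 2085-01-01.
Adding +11 months to 2085-01-01 gives 2085-12-01.
`weekday 0` advances to the next Sunday; 2085-12-01 is a Saturday, so it moves forward to 2085-12-02.

2085-12-02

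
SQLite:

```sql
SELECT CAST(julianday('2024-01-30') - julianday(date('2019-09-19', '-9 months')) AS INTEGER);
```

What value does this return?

1868

Adding -9 months to 2019-09-19 gives 2018-12-19.
12 days remain in December 2018 after the 19th (31 − 19).
Full months from January 2019 through December 2023 contribute their day counts.
Then 30 days into January 2024.
Total: 12 + 31 + 28 + 31 + 30 + 31 + 30 + 31 + 31 + 30 + 31 + 30 + 31 + 31 + 29 + 31 + 30 + 31 + 30 + 31 + 31 + 30 + 31 + 30 + 31 + 31 + 28 + 31 + 30 + 31 + 30 + 31 + 31 + 30 + 31 + 30 + 31 + 31 + 28 + 31 + 30 + 31 + 30 + 31 + 31 + 30 + 31 + 30 + 31 + 31 + 28 + 31 + 30 + 31 + 30 + 31 + 31 + 30 + 31 + 30 + 31 + 30 = 1868.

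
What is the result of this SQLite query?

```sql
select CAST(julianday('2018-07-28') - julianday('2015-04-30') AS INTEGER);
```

1185

0 days remain in April 2015 after the 30th (30 − 30).
Full months from May 2015 through June 2018 contribute their day counts.
Then 28 days into July 2018.
Total: 0 + 31 + 30 + 31 + 31 + 30 + 31 + 30 + 31 + 31 + 29 + 31 + 30 + 31 + 30 + 31 + 31 + 30 + 31 + 30 + 31 + 31 + 28 + 31 + 30 + 31 + 30 + 31 + 31 + 30 + 31 + 30 + 31 + 31 + 28 + 31 + 30 + 31 + 30 + 28 = 1185.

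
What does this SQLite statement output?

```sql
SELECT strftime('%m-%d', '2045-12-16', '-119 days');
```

First apply '-119 days': 2045-12-16 → 2045-08-19.
`%m-%d` extracts the month-day: 08-19.

08-19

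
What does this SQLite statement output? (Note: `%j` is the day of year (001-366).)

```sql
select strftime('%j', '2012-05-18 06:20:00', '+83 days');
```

First apply '+83 days': 2012-05-18 06:20:00 → 2012-08-09 06:20:00.
Day-of-year for 2012-08-09: days since 2012-01-01 inclusive = 222, zero-padded to 222.

222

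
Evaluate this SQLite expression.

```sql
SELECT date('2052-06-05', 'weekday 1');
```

2052-06-10

`weekday 1` advances to the next Monday; 2052-06-05 is a Wednesday, so it moves forward to 2052-06-10.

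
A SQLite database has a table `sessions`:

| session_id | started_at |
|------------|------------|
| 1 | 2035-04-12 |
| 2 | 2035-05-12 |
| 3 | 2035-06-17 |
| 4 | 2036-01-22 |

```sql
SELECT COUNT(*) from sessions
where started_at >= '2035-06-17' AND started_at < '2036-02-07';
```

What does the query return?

Rows in [2035-06-17, 2036-02-07): 2035-06-17, 2036-01-22 → 2 rows.

2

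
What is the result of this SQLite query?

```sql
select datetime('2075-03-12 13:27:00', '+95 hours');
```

+95 hours from 2075-03-12 13:27:00 is 2075-03-16 12:27:00 (crosses midnight).

2075-03-16 12:27:00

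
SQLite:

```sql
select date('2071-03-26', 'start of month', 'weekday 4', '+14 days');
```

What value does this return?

`start of month` rewinds 2071-03-26 to 2071-03-01.
`weekday 4` advances to the next Thursday; 2071-03-01 is a Sunday, so it moves forward to 2071-03-05.
Advancing 14 more days within March lands on 2071-03-19.

2071-03-19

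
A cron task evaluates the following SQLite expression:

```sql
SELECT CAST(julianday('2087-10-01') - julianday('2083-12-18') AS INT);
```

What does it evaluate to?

1383

13 days remain in December 2083 after the 18th (31 − 18).
Full months from January 2084 through September 2087 contribute their day counts.
Then 1 day into October 2087.
Total: 13 + 31 + 29 + 31 + 30 + 31 + 30 + 31 + 31 + 30 + 31 + 30 + 31 + 31 + 28 + 31 + 30 + 31 + 30 + 31 + 31 + 30 + 31 + 30 + 31 + 31 + 28 + 31 + 30 + 31 + 30 + 31 + 31 + 30 + 31 + 30 + 31 + 31 + 28 + 31 + 30 + 31 + 30 + 31 + 31 + 30 + 1 = 1383.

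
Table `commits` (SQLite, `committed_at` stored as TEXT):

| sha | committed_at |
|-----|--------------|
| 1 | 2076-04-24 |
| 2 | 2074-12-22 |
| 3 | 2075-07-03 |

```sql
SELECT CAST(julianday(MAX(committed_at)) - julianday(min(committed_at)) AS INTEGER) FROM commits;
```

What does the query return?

MIN = 2074-12-22, MAX = 2076-04-24.
9 days remain in December 2074 after the 22nd (31 − 22).
Full months from January 2075 through March 2076 contribute their day counts.
Then 24 days into April 2076.
Total: 9 + 31 + 28 + 31 + 30 + 31 + 30 + 31 + 31 + 30 + 31 + 30 + 31 + 31 + 29 + 31 + 24 = 489.

489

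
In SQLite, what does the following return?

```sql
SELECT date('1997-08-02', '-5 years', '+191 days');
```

1993-02-09

Adding -5 years to 1997-08-02 gives 1992-08-02.
Applying '+191 days' to 1992-08-02: counting 191 days forward gives 1993-02-09.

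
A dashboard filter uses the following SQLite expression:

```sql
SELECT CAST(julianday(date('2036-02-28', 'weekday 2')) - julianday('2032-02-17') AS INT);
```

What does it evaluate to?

`weekday 2` advances to the next Tuesday; 2036-02-28 is a Thursday, so it moves forward to 2036-03-04.
12 days remain in February 2032 after the 17th (29 − 17).
Full months from March 2032 through February 2036 contribute their day counts.
Then 4 days into March 2036.
Total: 12 + 31 + 30 + 31 + 30 + 31 + 31 + 30 + 31 + 30 + 31 + 31 + 28 + 31 + 30 + 31 + 30 + 31 + 31 + 30 + 31 + 30 + 31 + 31 + 28 + 31 + 30 + 31 + 30 + 31 + 31 + 30 + 31 + 30 + 31 + 31 + 28 + 31 + 30 + 31 + 30 + 31 + 31 + 30 + 31 + 30 + 31 + 31 + 29 + 4 = 1477.

1477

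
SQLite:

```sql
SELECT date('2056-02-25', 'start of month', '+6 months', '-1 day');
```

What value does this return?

2056-07-31

`start of month` rewinds 2056-02-25 to 2056-02-01.
Adding +6 months to 2056-02-01 gives 2056-08-01.
Going back 1 day from 2056-08-01 reaches 2056-07-31 (last day of July, 31 days).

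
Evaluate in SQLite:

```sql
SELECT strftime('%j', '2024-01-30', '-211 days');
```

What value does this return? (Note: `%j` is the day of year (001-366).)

First apply '-211 days': 2024-01-30 → 2023-07-03.
Day-of-year for 2023-07-03: days since 2023-01-01 inclusive = 184, zero-padded to 184.

184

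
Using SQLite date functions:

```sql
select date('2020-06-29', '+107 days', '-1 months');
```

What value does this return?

2020-09-14

Applying '+107 days' to 2020-06-29: counting 107 days forward gives 2020-10-14.
Adding -1 month to 2020-10-14 gives 2020-09-14.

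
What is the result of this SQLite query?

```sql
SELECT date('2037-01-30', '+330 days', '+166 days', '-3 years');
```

2035-06-10

Applying '+330 days' to 2037-01-30: counting 330 days forward gives 2037-12-26.
Applying '+166 days' to 2037-12-26: counting 166 days forward gives 2038-06-10.
Adding -3 years to 2038-06-10 gives 2035-06-10.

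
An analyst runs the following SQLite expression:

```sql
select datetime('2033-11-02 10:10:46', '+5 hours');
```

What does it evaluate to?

2033-11-02 15:10:46

+5 hours from 2033-11-02 10:10:46 is 2033-11-02 15:10:46.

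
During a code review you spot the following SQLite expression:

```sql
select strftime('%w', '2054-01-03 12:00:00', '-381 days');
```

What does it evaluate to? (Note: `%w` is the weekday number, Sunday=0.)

First apply '-381 days': 2054-01-03 12:00:00 → 2052-12-18 12:00:00.
2052-12-18 is a Wednesday; with Sunday=0 that is 3.

3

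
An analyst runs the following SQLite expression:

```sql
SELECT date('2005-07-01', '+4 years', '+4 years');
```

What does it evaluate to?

Adding +4 years to 2005-07-01 gives 2009-07-01.
Adding +4 years to 2009-07-01 gives 2013-07-01.

2013-07-01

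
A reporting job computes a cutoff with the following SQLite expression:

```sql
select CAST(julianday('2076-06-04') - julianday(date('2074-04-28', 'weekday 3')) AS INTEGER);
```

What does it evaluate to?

`weekday 3` advances to the next Wednesday; 2074-04-28 is a Saturday, so it moves forward to 2074-05-02.
29 days remain in May 2074 after the 2nd (31 − 2).
Full months from June 2074 through May 2076 contribute their day counts.
Then 4 days into June 2076.
Total: 29 + 30 + 31 + 31 + 30 + 31 + 30 + 31 + 31 + 28 + 31 + 30 + 31 + 30 + 31 + 31 + 30 + 31 + 30 + 31 + 31 + 29 + 31 + 30 + 31 + 4 = 764.

764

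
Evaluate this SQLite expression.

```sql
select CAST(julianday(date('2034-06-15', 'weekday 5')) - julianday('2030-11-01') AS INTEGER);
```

1323

`weekday 5` advances to the next Friday; 2034-06-15 is a Thursday, so it moves forward to 2034-06-16.
29 days remain in November 2030 after the 1st (30 − 1).
Full months from December 2030 through May 2034 contribute their day counts.
Then 16 days into June 2034.
Total: 29 + 31 + 31 + 28 + 31 + 30 + 31 + 30 + 31 + 31 + 30 + 31 + 30 + 31 + 31 + 29 + 31 + 30 + 31 + 30 + 31 + 31 + 30 + 31 + 30 + 31 + 31 + 28 + 31 + 30 + 31 + 30 + 31 + 31 + 30 + 31 + 30 + 31 + 31 + 28 + 31 + 30 + 31 + 16 = 1323.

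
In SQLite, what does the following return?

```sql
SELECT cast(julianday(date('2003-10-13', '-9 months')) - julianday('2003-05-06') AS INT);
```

Adding -9 months to 2003-10-13 gives 2003-01-13.
18 days remain in January 2003 after the 13th (31 − 13).
February 2003: 28 days.
March 2003: 31 days.
April 2003: 30 days.
Then 6 days into May 2003.
Total: 18 + 28 + 31 + 30 + 6 = 113.
The subtraction is earlier − later, so the result is −113 → -113.

-113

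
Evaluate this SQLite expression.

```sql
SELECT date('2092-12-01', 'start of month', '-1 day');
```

2092-11-30

`start of month` rewinds 2092-12-01 to 2092-12-01.
Going back 1 day from 2092-12-01 reaches 2092-11-30 (last day of November, 30 days).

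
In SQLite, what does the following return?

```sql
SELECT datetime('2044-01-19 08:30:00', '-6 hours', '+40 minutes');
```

2044-01-19 03:10:00

-6 hours from 2044-01-19 08:30:00 is 2044-01-19 02:30:00.
+40 minutes from 2044-01-19 02:30:00 is 2044-01-19 03:10:00.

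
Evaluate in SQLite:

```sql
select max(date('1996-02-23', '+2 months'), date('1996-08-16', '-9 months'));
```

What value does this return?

date('1996-02-23', '+2 months') → 1996-04-23.
date('1996-08-16', '-9 months') → 1995-11-16.
Later of the two is 1996-04-23.

1996-04-23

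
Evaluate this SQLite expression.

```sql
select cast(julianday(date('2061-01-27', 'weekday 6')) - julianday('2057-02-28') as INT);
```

1431

`weekday 6` advances to the next Saturday; 2061-01-27 is a Thursday, so it moves forward to 2061-01-29.
0 days remain in February 2057 after the 28th (28 − 28).
Full months from March 2057 through December 2060 contribute their day counts.
Then 29 days into January 2061.
Total: 0 + 31 + 30 + 31 + 30 + 31 + 31 + 30 + 31 + 30 + 31 + 31 + 28 + 31 + 30 + 31 + 30 + 31 + 31 + 30 + 31 + 30 + 31 + 31 + 28 + 31 + 30 + 31 + 30 + 31 + 31 + 30 + 31 + 30 + 31 + 31 + 29 + 31 + 30 + 31 + 30 + 31 + 31 + 30 + 31 + 30 + 31 + 29 = 1431.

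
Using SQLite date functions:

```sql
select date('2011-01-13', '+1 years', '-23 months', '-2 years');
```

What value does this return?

Adding +1 year to 2011-01-13 gives 2012-01-13.
Adding -23 months to 2012-01-13 gives 2010-02-13.
Adding -2 years to 2010-02-13 gives 2008-02-13.

2008-02-13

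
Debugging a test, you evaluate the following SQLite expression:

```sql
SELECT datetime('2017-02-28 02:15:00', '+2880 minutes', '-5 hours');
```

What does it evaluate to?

2017-03-01 21:15:00

2880 minutes = 48h 0m; +2880 minutes from 2017-02-28 02:15:00 is 2017-03-02 02:15:00 (crosses midnight).
-5 hours from 2017-03-02 02:15:00 is 2017-03-01 21:15:00 (crosses midnight).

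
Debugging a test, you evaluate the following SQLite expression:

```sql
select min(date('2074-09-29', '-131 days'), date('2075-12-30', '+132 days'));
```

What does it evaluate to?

date('2074-09-29', '-131 days') → 2074-05-21.
date('2075-12-30', '+132 days') → 2076-05-10.
Earlier of the two is 2074-05-21.

2074-05-21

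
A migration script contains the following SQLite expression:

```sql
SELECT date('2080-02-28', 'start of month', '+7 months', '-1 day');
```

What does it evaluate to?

`start of month` rewinds 2080-02-28 to 2080-02-01.
Adding +7 months to 2080-02-01 gives 2080-09-01.
Going back 1 day from 2080-09-01 reaches 2080-08-31 (last day of August, 31 days).

2080-08-31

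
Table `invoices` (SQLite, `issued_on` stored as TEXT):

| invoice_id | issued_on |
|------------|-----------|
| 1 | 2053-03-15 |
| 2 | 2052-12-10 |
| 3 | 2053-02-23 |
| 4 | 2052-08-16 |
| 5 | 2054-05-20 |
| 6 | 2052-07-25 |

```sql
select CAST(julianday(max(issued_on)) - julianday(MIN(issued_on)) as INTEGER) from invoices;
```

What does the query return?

MIN = 2052-07-25, MAX = 2054-05-20.
6 days remain in July 2052 after the 25th (31 − 25).
Full months from August 2052 through April 2054 contribute their day counts.
Then 20 days into May 2054.
Total: 6 + 31 + 30 + 31 + 30 + 31 + 31 + 28 + 31 + 30 + 31 + 30 + 31 + 31 + 30 + 31 + 30 + 31 + 31 + 28 + 31 + 30 + 20 = 664.

664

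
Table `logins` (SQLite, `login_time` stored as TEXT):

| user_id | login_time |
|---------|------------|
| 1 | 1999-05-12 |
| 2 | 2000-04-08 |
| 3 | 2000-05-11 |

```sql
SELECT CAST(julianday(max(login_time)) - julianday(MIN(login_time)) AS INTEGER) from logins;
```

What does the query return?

MIN = 1999-05-12, MAX = 2000-05-11.
19 days remain in May 1999 after the 12th (31 − 12).
Full months from June 1999 through April 2000 contribute their day counts.
Then 11 days into May 2000.
Total: 19 + 30 + 31 + 31 + 30 + 31 + 30 + 31 + 31 + 29 + 31 + 30 + 11 = 365.

365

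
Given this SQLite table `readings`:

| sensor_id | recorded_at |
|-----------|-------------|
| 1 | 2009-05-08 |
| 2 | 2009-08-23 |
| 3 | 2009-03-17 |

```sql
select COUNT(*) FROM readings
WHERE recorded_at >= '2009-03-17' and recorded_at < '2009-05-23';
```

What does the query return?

Rows in [2009-03-17, 2009-05-23): 2009-05-08, 2009-03-17 → 2 rows.

2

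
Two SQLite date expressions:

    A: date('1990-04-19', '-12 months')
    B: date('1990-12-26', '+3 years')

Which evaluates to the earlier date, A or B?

A

A = 1989-04-19.
B = 1993-12-26.
A is earlier.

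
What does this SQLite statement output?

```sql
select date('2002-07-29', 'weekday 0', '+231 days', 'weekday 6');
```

2003-03-29

`weekday 0` advances to the next Sunday; 2002-07-29 is a Monday, so it moves forward to 2002-08-04.
Applying '+231 days' to 2002-08-04: counting 231 days forward gives 2003-03-23.
`weekday 6` advances to the next Saturday; 2003-03-23 is a Sunday, so it moves forward to 2003-03-29.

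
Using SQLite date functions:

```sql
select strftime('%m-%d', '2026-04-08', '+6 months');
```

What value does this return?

10-08

First apply '+6 months': 2026-04-08 → 2026-10-08.
`%m-%d` extracts the month-day: 10-08.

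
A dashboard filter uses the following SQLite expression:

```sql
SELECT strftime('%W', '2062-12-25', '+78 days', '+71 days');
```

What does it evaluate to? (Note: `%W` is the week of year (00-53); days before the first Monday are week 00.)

First apply '+78 days', '+71 days': 2062-12-25 → 2063-05-23.
2063-05-23 is a Wednesday. SQLite's %W counts Mondays since the year started; the result is 21.

21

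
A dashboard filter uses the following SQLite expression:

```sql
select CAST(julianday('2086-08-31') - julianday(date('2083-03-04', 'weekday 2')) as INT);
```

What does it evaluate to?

`weekday 2` advances to the next Tuesday; 2083-03-04 is a Thursday, so it moves forward to 2083-03-09.
22 days remain in March 2083 after the 9th (31 − 9).
Full months from April 2083 through July 2086 contribute their day counts.
Then 31 days into August 2086.
Total: 22 + 30 + 31 + 30 + 31 + 31 + 30 + 31 + 30 + 31 + 31 + 29 + 31 + 30 + 31 + 30 + 31 + 31 + 30 + 31 + 30 + 31 + 31 + 28 + 31 + 30 + 31 + 30 + 31 + 31 + 30 + 31 + 30 + 31 + 31 + 28 + 31 + 30 + 31 + 30 + 31 + 31 = 1271.

1271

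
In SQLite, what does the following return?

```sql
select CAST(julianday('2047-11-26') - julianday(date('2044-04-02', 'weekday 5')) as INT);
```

`weekday 5` advances to the next Friday; 2044-04-02 is a Saturday, so it moves forward to 2044-04-08.
22 days remain in April 2044 after the 8th (30 − 8).
Full months from May 2044 through October 2047 contribute their day counts.
Then 26 days into November 2047.
Total: 22 + 31 + 30 + 31 + 31 + 30 + 31 + 30 + 31 + 31 + 28 + 31 + 30 + 31 + 30 + 31 + 31 + 30 + 31 + 30 + 31 + 31 + 28 + 31 + 30 + 31 + 30 + 31 + 31 + 30 + 31 + 30 + 31 + 31 + 28 + 31 + 30 + 31 + 30 + 31 + 31 + 30 + 31 + 26 = 1327.

1327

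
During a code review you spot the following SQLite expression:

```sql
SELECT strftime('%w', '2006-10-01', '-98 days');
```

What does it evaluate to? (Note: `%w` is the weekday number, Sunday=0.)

First apply '-98 days': 2006-10-01 → 2006-06-25.
2006-06-25 is a Sunday; with Sunday=0 that is 0.

0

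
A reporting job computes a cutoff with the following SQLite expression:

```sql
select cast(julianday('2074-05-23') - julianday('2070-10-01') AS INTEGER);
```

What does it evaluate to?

30 days remain in October 2070 after the 1st (31 − 1).
Full months from November 2070 through April 2074 contribute their day counts.
Then 23 days into May 2074.
Total: 30 + 30 + 31 + 31 + 28 + 31 + 30 + 31 + 30 + 31 + 31 + 30 + 31 + 30 + 31 + 31 + 29 + 31 + 30 + 31 + 30 + 31 + 31 + 30 + 31 + 30 + 31 + 31 + 28 + 31 + 30 + 31 + 30 + 31 + 31 + 30 + 31 + 30 + 31 + 31 + 28 + 31 + 30 + 23 = 1330.

1330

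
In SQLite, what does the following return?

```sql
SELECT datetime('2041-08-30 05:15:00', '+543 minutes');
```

2041-08-30 14:18:00

543 minutes = 9h 3m; +543 minutes from 2041-08-30 05:15:00 is 2041-08-30 14:18:00.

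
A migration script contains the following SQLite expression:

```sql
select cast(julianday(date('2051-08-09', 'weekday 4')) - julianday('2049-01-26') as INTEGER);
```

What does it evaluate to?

`weekday 4` advances to the next Thursday; 2051-08-09 is a Wednesday, so it moves forward to 2051-08-10.
5 days remain in January 2049 after the 26th (31 − 26).
Full months from February 2049 through July 2051 contribute their day counts.
Then 10 days into August 2051.
Total: 5 + 28 + 31 + 30 + 31 + 30 + 31 + 31 + 30 + 31 + 30 + 31 + 31 + 28 + 31 + 30 + 31 + 30 + 31 + 31 + 30 + 31 + 30 + 31 + 31 + 28 + 31 + 30 + 31 + 30 + 31 + 10 = 926.

926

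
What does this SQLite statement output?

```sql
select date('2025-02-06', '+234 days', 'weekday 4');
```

2025-10-02

Applying '+234 days' to 2025-02-06: counting 234 days forward gives 2025-09-28.
`weekday 4` advances to the next Thursday; 2025-09-28 is a Sunday, so it moves forward to 2025-10-02.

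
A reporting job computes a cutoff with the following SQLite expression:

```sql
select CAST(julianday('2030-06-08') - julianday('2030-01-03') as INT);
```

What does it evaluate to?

156

28 days remain in January 2030 after the 3rd (31 − 3).
February 2030: 28 days.
March 2030: 31 days.
April 2030: 30 days.
May 2030: 31 days.
Then 8 days into June 2030.
Total: 28 + 28 + 31 + 30 + 31 + 8 = 156.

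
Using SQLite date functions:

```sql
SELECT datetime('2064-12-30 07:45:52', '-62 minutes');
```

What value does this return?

2064-12-30 06:43:52

62 minutes = 1h 2m; -62 minutes from 2064-12-30 07:45:52 is 2064-12-30 06:43:52.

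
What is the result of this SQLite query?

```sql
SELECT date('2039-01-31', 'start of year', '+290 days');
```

2039-10-18

`start of year` rewinds 2039-01-31 to 2039-01-01.
Applying '+290 days' to 2039-01-01: counting 290 days forward gives 2039-10-18.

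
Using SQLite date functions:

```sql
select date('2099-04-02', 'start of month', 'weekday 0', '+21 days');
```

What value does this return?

2099-04-26

`start of month` rewinds 2099-04-02 to 2099-04-01.
`weekday 0` advances to the next Sunday; 2099-04-01 is a Wednesday, so it moves forward to 2099-04-05.
Advancing 21 more days within April lands on 2099-04-26.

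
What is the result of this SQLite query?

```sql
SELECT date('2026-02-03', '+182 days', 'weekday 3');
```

Applying '+182 days' to 2026-02-03: counting 182 days forward gives 2026-08-04.
`weekday 3` advances to the next Wednesday; 2026-08-04 is a Tuesday, so it moves forward to 2026-08-05.

2026-08-05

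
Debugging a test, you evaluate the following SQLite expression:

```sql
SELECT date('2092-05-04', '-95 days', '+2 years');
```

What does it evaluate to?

2094-01-30

Applying '-95 days' to 2092-05-04: counting 95 days back gives 2092-01-30.
Adding +2 years to 2092-01-30 gives 2094-01-30.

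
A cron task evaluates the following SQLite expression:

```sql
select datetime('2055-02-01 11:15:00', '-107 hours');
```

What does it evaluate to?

2055-01-28 00:15:00

-107 hours from 2055-02-01 11:15:00 is 2055-01-28 00:15:00 (crosses midnight).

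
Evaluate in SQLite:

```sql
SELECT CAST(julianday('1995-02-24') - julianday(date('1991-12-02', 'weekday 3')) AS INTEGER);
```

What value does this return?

1178

`weekday 3` advances to the next Wednesday; 1991-12-02 is a Monday, so it moves forward to 1991-12-04.
27 days remain in December 1991 after the 4th (31 − 4).
Full months from January 1992 through January 1995 contribute their day counts.
Then 24 days into February 1995.
Total: 27 + 31 + 29 + 31 + 30 + 31 + 30 + 31 + 31 + 30 + 31 + 30 + 31 + 31 + 28 + 31 + 30 + 31 + 30 + 31 + 31 + 30 + 31 + 30 + 31 + 31 + 28 + 31 + 30 + 31 + 30 + 31 + 31 + 30 + 31 + 30 + 31 + 31 + 24 = 1178.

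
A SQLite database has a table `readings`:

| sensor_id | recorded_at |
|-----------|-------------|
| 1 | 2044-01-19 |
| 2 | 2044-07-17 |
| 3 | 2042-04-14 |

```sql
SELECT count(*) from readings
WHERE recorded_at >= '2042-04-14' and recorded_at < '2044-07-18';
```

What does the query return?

Rows in [2042-04-14, 2044-07-18): 2044-01-19, 2044-07-17, 2042-04-14 → 3 rows.

3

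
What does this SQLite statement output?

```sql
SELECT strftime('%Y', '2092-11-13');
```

`%Y` extracts the 4-digit year: 2092.

2092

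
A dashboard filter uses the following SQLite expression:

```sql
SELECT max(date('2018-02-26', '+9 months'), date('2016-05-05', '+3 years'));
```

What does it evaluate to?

date('2018-02-26', '+9 months') → 2018-11-26.
date('2016-05-05', '+3 years') → 2019-05-05.
Later of the two is 2019-05-05.

2019-05-05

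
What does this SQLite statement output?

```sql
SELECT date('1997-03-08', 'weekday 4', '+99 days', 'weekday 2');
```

`weekday 4` advances to the next Thursday; 1997-03-08 is a Saturday, so it moves forward to 1997-03-13.
Applying '+99 days' to 1997-03-13: counting 99 days forward gives 1997-06-20.
`weekday 2` advances to the next Tuesday; 1997-06-20 is a Friday, so it moves forward to 1997-06-24.

1997-06-24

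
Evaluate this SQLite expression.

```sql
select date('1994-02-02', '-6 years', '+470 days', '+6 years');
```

Adding -6 years to 1994-02-02 gives 1988-02-02.
Applying '+470 days' to 1988-02-02: counting 470 days forward gives 1989-05-17.
Adding +6 years to 1989-05-17 gives 1995-05-17.

1995-05-17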